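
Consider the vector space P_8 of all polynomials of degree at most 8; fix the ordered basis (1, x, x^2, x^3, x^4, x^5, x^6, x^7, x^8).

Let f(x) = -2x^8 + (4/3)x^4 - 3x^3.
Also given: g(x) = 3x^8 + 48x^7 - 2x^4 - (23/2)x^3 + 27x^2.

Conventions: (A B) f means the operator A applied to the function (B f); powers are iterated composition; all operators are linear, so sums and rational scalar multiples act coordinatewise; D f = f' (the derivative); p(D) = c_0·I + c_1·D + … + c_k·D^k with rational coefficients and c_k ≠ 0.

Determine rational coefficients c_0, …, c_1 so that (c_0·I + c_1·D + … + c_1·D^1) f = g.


p(D) = -(3/2)·I − 3·D, i.e. c_0 = -3/2, c_1 = -3

D^0 f = -2x^8 + (4/3)x^4 - 3x^3
D^1 f = -16x^7 + (16/3)x^3 - 9x^2
matching coefficients of g against c_0 f + c_1 Df + … from the top degree down determines the c_i
solution: c_0 = -3/2, c_1 = -3


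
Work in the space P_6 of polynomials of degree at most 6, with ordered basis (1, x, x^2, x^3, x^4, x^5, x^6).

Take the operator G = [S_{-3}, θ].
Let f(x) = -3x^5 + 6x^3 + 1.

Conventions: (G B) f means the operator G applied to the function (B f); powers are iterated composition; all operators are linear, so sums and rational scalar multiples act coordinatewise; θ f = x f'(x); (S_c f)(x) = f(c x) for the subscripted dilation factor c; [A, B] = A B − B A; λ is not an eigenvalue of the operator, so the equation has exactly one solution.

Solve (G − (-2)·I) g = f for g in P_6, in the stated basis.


the result is g(x) = -(3/2)x^5 + 3x^3 + 1/2

write g with unknown coordinates in the stated basis and equate coefficients in (G − (-2)·I) g = f
solving from the highest basis element down gives g = -(3/2)x^5 + 3x^3 + 1/2
check: G g = 0
so G g − (-2)·g = -3x^5 + 6x^3 + 1 = f ✓


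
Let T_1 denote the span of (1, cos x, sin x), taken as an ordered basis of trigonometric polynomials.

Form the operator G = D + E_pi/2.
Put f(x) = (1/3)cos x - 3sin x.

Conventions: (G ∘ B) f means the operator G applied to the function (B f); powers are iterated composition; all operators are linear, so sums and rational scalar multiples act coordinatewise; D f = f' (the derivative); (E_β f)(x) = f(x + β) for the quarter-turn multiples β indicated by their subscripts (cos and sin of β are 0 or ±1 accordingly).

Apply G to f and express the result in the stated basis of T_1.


g(x) = -6cos x - (2/3)sin x

D f = -3cos x - (1/3)sin x
E_pi/2 f = -3cos x - (1/3)sin x
(D + E_pi/2) f = -6cos x - (2/3)sin x


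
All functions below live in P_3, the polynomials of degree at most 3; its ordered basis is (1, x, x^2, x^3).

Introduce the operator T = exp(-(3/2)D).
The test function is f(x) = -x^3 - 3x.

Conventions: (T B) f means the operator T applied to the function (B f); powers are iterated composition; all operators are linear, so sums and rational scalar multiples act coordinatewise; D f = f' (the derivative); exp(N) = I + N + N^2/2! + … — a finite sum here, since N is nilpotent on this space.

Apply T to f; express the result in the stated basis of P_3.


order-1 term: (9/2)x^2 + 9/2
order-2 term: -(27/4)x
order-3 term: 27/8
the series for exp(-(3/2)D) f terminates at order 3
exp(-(3/2)D) f = -x^3 + (9/2)x^2 - (39/4)x + 63/8

the image equals g(x) = -x^3 + (9/2)x^2 - (39/4)x + 63/8


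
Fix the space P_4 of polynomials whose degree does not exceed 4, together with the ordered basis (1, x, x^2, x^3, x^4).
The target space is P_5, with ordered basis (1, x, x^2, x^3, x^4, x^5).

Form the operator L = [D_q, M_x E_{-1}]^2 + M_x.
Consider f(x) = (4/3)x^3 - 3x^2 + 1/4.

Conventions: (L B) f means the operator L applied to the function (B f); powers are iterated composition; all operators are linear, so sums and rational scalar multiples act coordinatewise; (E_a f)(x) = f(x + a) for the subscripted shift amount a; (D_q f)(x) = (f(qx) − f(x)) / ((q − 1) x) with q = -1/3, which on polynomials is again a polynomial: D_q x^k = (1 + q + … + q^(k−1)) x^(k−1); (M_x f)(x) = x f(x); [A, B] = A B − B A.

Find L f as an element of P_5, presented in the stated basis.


E_{-1} f = (4/3)x^3 - 7x^2 + 10x - 49/12
M_x E_{-1} f = (4/3)x^4 - 7x^3 + 10x^2 - (49/12)x
D_q (M_x E_{-1}) f = (80/81)x^3 - (49/9)x^2 + (20/3)x - 49/12
D_q f = (28/27)x^2 - 2x
E_{-1} D_q f = (28/27)x^2 - (110/27)x + 82/27
M_x E_{-1} D_q f = (28/27)x^3 - (110/27)x^2 + (82/27)x
[D_q, M_x E_{-1}] f = -(4/81)x^3 - (37/27)x^2 + (98/27)x - 49/12
E_{-1} [D_q, M_x E_{-1}] f = -(4/81)x^3 - (11/9)x^2 + (56/9)x - 2927/324
M_x E_{-1} [D_q, M_x E_{-1}] f = -(4/81)x^4 - (11/9)x^3 + (56/9)x^2 - (2927/324)x
D_q (M_x E_{-1}) [D_q, M_x E_{-1}] f = -(80/2187)x^3 - (77/81)x^2 + (112/27)x - 2927/324
D_q [D_q, M_x E_{-1}] f = -(28/729)x^2 - (74/81)x + 98/27
E_{-1} D_q [D_q, M_x E_{-1}] f = -(28/729)x^2 - (610/729)x + 3284/729
M_x E_{-1} D_q [D_q, M_x E_{-1}] f = -(28/729)x^3 - (610/729)x^2 + (3284/729)x
[D_q, M_x E_{-1}] [D_q, M_x E_{-1}] f = (4/2187)x^3 - (83/729)x^2 - (260/729)x - 2927/324
M_x f = (4/3)x^4 - 3x^3 + (1/4)x
([D_q, M_x E_{-1}]^2 + M_x) f = (4/3)x^4 - (6557/2187)x^3 - (83/729)x^2 - (311/2916)x - 2927/324

the result is g(x) = (4/3)x^4 - (6557/2187)x^3 - (83/729)x^2 - (311/2916)x - 2927/324


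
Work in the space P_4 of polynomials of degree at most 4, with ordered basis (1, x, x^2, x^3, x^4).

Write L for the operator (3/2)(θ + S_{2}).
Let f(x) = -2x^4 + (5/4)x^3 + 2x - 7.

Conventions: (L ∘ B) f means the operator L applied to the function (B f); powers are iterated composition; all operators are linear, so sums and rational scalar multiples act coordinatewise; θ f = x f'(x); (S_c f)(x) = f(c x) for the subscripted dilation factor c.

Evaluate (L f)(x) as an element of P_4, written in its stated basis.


the image equals g(x) = -60x^4 + (165/8)x^3 + 9x - 21/2

θ f = -8x^4 + (15/4)x^3 + 2x
S_{2} f = -32x^4 + 10x^3 + 4x - 7
(θ + S_{2}) f = -40x^4 + (55/4)x^3 + 6x - 7
((3/2)(θ + S_{2})) f = -60x^4 + (165/8)x^3 + 9x - 21/2


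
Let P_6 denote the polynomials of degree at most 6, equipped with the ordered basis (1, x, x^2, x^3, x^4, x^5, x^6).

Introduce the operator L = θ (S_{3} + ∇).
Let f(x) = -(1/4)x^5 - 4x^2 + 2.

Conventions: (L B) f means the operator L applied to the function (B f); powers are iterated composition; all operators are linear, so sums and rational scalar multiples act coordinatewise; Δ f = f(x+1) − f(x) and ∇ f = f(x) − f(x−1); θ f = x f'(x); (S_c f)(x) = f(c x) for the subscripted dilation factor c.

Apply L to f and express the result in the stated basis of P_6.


the image equals g(x) = -(1215/4)x^5 - 5x^4 + (15/2)x^3 - 77x^2 - (27/4)x

S_{3} f = -(243/4)x^5 - 36x^2 + 2
∇ f = -(5/4)x^4 + (5/2)x^3 - (5/2)x^2 - (27/4)x + 15/4
(S_{3} + ∇) f = -(243/4)x^5 - (5/4)x^4 + (5/2)x^3 - (77/2)x^2 - (27/4)x + 23/4
θ (S_{3} + ∇) f = -(1215/4)x^5 - 5x^4 + (15/2)x^3 - 77x^2 - (27/4)x


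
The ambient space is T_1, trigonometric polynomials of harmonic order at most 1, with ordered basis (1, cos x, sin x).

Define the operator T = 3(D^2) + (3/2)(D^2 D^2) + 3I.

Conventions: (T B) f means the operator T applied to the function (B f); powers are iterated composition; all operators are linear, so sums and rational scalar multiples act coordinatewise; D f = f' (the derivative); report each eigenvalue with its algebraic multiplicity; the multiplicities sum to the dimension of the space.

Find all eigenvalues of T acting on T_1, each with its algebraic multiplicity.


λ = 3/2 (multiplicity 2), λ = 3 (multiplicity 1)

image of 1: 3
image of cos x: (3/2)cos x
image of sin x: (3/2)sin x
the matrix is diagonal; its diagonal is (3, 3/2, 3/2)
for a triangular matrix the eigenvalues are the diagonal entries, with algebraic multiplicity their repetition count


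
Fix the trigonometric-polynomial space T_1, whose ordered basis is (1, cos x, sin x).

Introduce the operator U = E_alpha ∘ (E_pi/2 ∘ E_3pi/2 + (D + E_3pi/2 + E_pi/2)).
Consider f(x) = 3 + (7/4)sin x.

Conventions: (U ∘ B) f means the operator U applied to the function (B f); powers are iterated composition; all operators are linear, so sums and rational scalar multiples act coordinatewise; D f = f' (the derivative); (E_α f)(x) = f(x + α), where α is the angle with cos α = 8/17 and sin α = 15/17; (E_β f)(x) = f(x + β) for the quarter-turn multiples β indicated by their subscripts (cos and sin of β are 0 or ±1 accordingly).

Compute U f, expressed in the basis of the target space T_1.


the image equals g(x) = 9 + (161/68)cos x - (49/68)sin x

E_3pi/2 f = 3 - (7/4)cos x
E_pi/2 E_3pi/2 f = 3 + (7/4)sin x
D f = (7/4)cos x
E_3pi/2 f = 3 - (7/4)cos x
E_pi/2 f = 3 + (7/4)cos x
(D + E_3pi/2 + E_pi/2) f = 6 + (7/4)cos x
(E_pi/2 ∘ E_3pi/2 + (D + E_3pi/2 + E_pi/2)) f = 9 + (7/4)cos x + (7/4)sin x
E_alpha (E_pi/2 ∘ E_3pi/2 + (D + E_3pi/2 + E_pi/2)) f = 9 + (161/68)cos x - (49/68)sin x


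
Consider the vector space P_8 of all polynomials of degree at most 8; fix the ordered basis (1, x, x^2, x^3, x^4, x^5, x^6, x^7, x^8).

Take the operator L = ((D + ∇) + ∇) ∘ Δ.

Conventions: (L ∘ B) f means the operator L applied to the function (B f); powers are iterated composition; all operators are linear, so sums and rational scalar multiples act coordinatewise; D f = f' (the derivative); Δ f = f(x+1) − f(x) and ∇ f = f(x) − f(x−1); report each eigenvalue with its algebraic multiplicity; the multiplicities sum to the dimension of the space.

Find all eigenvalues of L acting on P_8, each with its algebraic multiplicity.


image of 1: 0
image of x: 0
image of x^2: 6
image of x^3: 18x + 3
image of x^4: 36x^2 + 12x + 8
image of x^5: 60x^3 + 30x^2 + 40x + 5
image of x^6: 90x^4 + 60x^3 + 120x^2 + 30x + 10
image of x^7: 126x^5 + 105x^4 + 280x^3 + 105x^2 + 70x + 7
image of x^8: 168x^6 + 168x^5 + 560x^4 + 280x^3 + 280x^2 + 56x + 12
the matrix is upper triangular; its diagonal is (0, 0, 0, 0, 0, 0, 0, 0, 0)
for a triangular matrix the eigenvalues are the diagonal entries, with algebraic multiplicity their repetition count

λ = 0 (multiplicity 9)


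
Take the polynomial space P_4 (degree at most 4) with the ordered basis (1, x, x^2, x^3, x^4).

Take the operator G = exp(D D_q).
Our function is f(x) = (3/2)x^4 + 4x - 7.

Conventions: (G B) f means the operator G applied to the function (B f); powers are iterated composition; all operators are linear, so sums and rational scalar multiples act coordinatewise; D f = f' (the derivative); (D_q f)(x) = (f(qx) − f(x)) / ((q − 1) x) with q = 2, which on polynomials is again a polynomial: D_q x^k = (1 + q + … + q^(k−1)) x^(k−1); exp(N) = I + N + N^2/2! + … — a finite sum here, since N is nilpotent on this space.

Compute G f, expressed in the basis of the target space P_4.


g(x) = (3/2)x^4 + (135/2)x^2 + 4x + 377/4

order-1 term: (135/2)x^2
order-2 term: 405/4
the series for exp(D D_q) f terminates at order 2
exp(D D_q) f = (3/2)x^4 + (135/2)x^2 + 4x + 377/4


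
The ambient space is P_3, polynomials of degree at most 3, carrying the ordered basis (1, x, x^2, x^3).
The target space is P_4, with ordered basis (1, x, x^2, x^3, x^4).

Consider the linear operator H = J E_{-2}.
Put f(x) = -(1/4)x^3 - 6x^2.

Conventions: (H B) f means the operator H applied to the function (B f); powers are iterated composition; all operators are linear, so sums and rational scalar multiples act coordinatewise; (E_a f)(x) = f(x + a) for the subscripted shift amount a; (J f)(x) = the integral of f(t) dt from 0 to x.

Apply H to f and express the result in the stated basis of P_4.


E_{-2} f = -(1/4)x^3 - (9/2)x^2 + 21x - 22
J E_{-2} f = -(1/16)x^4 - (3/2)x^3 + (21/2)x^2 - 22x

the image equals g(x) = -(1/16)x^4 - (3/2)x^3 + (21/2)x^2 - 22x


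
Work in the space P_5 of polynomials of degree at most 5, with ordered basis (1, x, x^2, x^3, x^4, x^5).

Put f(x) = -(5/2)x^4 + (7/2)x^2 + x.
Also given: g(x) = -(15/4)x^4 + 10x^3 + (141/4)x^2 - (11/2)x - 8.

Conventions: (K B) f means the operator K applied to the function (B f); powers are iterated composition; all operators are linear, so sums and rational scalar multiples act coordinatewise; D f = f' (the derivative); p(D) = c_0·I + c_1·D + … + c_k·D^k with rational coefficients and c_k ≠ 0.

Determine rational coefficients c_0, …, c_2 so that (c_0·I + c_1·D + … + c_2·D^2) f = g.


p(D) = (3/2)·I − D − D^2, i.e. c_0 = 3/2, c_1 = -1, c_2 = -1

D^0 f = -(5/2)x^4 + (7/2)x^2 + x
D^1 f = -10x^3 + 7x + 1
D^2 f = -30x^2 + 7
matching coefficients of g against c_0 f + c_1 Df + … from the top degree down determines the c_i
solution: c_0 = 3/2, c_1 = -1, c_2 = -1


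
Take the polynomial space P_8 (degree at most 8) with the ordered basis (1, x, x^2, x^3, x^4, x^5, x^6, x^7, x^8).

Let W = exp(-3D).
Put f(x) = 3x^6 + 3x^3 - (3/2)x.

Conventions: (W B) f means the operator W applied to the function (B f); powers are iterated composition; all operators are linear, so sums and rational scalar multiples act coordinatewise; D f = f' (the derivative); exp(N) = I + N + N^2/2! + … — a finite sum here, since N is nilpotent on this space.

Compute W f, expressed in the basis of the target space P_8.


the result is g(x) = 3x^6 - 54x^5 + 405x^4 - 1617x^3 + 3618x^2 - (8589/2)x + 4221/2

order-1 term: -54x^5 - 27x^2 + 9/2
order-2 term: 405x^4 + 81x
order-3 term: -1620x^3 - 81
order-4 term: 3645x^2
order-5 term: -4374x
order-6 term: 2187
the series for exp(-3D) f terminates at order 6
exp(-3D) f = 3x^6 - 54x^5 + 405x^4 - 1617x^3 + 3618x^2 - (8589/2)x + 4221/2


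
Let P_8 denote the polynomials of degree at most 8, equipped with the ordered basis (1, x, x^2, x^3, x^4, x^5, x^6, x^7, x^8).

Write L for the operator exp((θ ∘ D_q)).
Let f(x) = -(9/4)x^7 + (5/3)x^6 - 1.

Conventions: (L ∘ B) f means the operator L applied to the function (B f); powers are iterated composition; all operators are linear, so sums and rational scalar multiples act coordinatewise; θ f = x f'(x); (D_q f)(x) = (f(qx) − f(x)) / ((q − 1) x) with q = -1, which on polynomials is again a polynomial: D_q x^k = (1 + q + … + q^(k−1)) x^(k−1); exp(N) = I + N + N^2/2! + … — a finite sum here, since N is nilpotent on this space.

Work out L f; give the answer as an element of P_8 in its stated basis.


order-1 term: -(27/2)x^6
the series for exp((θ ∘ D_q)) f terminates at order 1
exp((θ ∘ D_q)) f = -(9/4)x^7 - (71/6)x^6 - 1

the result is g(x) = -(9/4)x^7 - (71/6)x^6 - 1


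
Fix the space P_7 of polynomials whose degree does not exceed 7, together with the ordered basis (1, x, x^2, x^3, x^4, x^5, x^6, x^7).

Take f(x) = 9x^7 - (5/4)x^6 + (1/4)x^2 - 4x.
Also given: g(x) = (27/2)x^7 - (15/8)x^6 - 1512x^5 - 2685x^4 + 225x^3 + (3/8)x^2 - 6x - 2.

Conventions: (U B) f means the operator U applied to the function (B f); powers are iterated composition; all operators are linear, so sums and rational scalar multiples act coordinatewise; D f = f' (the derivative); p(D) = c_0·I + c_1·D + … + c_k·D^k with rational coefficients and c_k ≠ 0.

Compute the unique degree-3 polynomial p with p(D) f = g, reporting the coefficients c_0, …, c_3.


D^0 f = 9x^7 - (5/4)x^6 + (1/4)x^2 - 4x
D^1 f = 63x^6 - (15/2)x^5 + (1/2)x - 4
D^2 f = 378x^5 - (75/2)x^4 + 1/2
D^3 f = 1890x^4 - 150x^3
matching coefficients of g against c_0 f + c_1 Df + … from the top degree down determines the c_i
solution: c_0 = 3/2, c_1 = 0, c_2 = -4, c_3 = -3/2

c_0 = 3/2, c_1 = 0, c_2 = -4, c_3 = -3/2


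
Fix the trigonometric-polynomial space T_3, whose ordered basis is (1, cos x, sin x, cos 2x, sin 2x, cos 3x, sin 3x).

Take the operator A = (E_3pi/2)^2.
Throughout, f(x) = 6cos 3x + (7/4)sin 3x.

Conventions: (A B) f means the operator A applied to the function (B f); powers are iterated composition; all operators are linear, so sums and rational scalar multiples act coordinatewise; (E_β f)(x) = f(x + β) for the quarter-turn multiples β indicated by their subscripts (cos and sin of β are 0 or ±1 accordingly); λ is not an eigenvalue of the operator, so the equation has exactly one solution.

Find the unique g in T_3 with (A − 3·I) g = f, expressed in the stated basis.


g(x) = -(3/2)cos 3x - (7/16)sin 3x

write g with unknown coordinates in the stated basis and equate coefficients in (A − 3·I) g = f
solving from the highest basis element down gives g = -(3/2)cos 3x - (7/16)sin 3x
check: A g = (3/2)cos 3x + (7/16)sin 3x
so A g − 3·g = 6cos 3x + (7/4)sin 3x = f ✓


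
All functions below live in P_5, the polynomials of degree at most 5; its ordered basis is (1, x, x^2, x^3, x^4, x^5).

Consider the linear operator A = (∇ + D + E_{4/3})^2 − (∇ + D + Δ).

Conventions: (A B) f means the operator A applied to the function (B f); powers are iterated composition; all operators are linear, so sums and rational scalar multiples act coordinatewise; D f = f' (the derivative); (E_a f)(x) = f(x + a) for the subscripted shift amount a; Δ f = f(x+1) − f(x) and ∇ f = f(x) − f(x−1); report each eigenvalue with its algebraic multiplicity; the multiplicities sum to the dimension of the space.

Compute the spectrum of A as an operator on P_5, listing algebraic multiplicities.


λ = 1 (multiplicity 6)

image of 1: 1
image of x: x + 11/3
image of x^2: x^2 + (22/3)x + 214/9
image of x^3: x^3 + 11x^2 + (214/3)x + 548/27
image of x^4: x^4 + (44/3)x^3 + (428/3)x^2 + (2192/27)x + 7924/81
image of x^5: x^5 + (55/3)x^4 + (2140/9)x^3 + (5480/27)x^2 + (39620/81)x + 32288/243
the matrix is upper triangular; its diagonal is (1, 1, 1, 1, 1, 1)
for a triangular matrix the eigenvalues are the diagonal entries, with algebraic multiplicity their repetition count


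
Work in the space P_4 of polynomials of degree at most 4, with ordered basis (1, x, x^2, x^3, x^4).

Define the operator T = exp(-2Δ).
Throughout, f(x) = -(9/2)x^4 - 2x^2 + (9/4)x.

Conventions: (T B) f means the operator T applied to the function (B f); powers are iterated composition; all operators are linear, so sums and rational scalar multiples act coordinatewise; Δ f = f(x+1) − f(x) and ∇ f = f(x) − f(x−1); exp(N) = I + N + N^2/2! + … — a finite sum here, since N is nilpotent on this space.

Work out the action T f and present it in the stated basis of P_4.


g(x) = -(9/2)x^4 + 36x^3 - 56x^2 - (103/4)x + 37/2

order-1 term: 36x^3 + 54x^2 + 44x + 17/2
order-2 term: -108x^2 - 216x - 134
order-3 term: 144x + 216
order-4 term: -72
the series for exp(-2Δ) f terminates at order 4
exp(-2Δ) f = -(9/2)x^4 + 36x^3 - 56x^2 - (103/4)x + 37/2


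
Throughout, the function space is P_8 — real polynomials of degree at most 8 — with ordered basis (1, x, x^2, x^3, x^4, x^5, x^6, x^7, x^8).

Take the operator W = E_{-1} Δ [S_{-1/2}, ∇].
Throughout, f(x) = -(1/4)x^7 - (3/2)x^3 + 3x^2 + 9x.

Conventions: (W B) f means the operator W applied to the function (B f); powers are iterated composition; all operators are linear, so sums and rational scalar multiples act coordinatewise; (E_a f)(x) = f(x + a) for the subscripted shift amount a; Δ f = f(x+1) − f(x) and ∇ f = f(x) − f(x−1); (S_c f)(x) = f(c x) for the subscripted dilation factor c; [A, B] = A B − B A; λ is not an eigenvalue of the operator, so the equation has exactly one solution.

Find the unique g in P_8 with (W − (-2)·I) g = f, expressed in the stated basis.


write g with unknown coordinates in the stated basis and equate coefficients in (W − (-2)·I) g = f
solving from the highest basis element down gives g = -(1/8)x^7 + (63/1024)x^5 - (4833/16384)x^3 + (3/2)x^2 + (670869/131072)x + 9/8
check: W g = -(63/512)x^5 - (7455/8192)x^3 - (81045/65536)x - 9/4
so W g − (-2)·g = -(1/4)x^7 - (3/2)x^3 + 3x^2 + 9x = f ✓

the result is g(x) = -(1/8)x^7 + (63/1024)x^5 - (4833/16384)x^3 + (3/2)x^2 + (670869/131072)x + 9/8


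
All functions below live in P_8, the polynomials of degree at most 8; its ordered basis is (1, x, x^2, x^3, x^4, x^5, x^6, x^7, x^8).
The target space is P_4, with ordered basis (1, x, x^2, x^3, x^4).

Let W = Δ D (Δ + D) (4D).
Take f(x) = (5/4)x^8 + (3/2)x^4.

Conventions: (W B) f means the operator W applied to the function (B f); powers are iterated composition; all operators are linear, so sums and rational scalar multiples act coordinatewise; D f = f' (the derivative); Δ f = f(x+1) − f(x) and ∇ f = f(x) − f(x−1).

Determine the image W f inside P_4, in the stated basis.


the result is g(x) = 16800x^4 + 50400x^3 + 75600x^2 + 58800x + 19328

D f = 10x^7 + 6x^3
(4D) f = 40x^7 + 24x^3
Δ (4D) f = 280x^6 + 840x^5 + 1400x^4 + 1400x^3 + 912x^2 + 352x + 64
D (4D) f = 280x^6 + 72x^2
(Δ + D) (4D) f = 560x^6 + 840x^5 + 1400x^4 + 1400x^3 + 984x^2 + 352x + 64
D (Δ + D) (4D) f = 3360x^5 + 4200x^4 + 5600x^3 + 4200x^2 + 1968x + 352
Δ D (Δ + D) (4D) f = 16800x^4 + 50400x^3 + 75600x^2 + 58800x + 19328


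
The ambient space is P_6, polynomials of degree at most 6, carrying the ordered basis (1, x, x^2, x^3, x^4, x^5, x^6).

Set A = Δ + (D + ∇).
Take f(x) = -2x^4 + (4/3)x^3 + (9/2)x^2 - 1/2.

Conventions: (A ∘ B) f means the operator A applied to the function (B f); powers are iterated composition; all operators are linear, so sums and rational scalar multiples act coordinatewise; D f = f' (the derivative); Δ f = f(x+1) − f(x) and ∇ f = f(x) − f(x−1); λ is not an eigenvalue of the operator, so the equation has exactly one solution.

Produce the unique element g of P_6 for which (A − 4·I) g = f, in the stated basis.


the image equals g(x) = (1/2)x^4 + (7/6)x^3 + (3/2)x^2 + (13/4)x + 151/48

write g with unknown coordinates in the stated basis and equate coefficients in (A − 4·I) g = f
solving from the highest basis element down gives g = (1/2)x^4 + (7/6)x^3 + (3/2)x^2 + (13/4)x + 151/48
check: A g = 6x^3 + (21/2)x^2 + 13x + 145/12
so A g − 4·g = -2x^4 + (4/3)x^3 + (9/2)x^2 - 1/2 = f ✓


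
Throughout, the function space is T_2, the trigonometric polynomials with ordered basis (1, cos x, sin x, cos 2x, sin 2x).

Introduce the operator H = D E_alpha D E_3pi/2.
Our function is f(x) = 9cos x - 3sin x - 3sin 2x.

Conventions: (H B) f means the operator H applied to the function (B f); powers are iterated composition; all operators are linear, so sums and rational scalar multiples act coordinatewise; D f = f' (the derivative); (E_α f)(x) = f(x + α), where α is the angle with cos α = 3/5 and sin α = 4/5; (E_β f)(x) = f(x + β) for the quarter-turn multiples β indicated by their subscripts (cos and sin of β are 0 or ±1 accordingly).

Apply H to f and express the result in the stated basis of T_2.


the image equals g(x) = -9cos x - 3sin x - (288/25)cos 2x + (84/25)sin 2x

E_3pi/2 f = 3cos x + 9sin x + 3sin 2x
D E_3pi/2 f = 9cos x - 3sin x + 6cos 2x
E_alpha D E_3pi/2 f = 3cos x - 9sin x - (42/25)cos 2x - (144/25)sin 2x
D E_alpha D E_3pi/2 f = -9cos x - 3sin x - (288/25)cos 2x + (84/25)sin 2x


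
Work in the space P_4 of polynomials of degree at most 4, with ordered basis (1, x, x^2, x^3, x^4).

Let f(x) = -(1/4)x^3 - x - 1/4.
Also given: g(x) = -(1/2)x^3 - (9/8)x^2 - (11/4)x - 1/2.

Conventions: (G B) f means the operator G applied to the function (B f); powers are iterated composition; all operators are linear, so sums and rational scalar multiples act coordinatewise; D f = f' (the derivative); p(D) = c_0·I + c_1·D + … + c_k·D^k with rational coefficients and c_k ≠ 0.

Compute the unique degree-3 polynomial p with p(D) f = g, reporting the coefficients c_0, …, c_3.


p(D) = 2·I + (3/2)·D + (1/2)·D^2 − D^3, i.e. c_0 = 2, c_1 = 3/2, c_2 = 1/2, c_3 = -1

D^0 f = -(1/4)x^3 - x - 1/4
D^1 f = -(3/4)x^2 - 1
D^2 f = -(3/2)x
D^3 f = -3/2
matching coefficients of g against c_0 f + c_1 Df + … from the top degree down determines the c_i
solution: c_0 = 2, c_1 = 3/2, c_2 = 1/2, c_3 = -1


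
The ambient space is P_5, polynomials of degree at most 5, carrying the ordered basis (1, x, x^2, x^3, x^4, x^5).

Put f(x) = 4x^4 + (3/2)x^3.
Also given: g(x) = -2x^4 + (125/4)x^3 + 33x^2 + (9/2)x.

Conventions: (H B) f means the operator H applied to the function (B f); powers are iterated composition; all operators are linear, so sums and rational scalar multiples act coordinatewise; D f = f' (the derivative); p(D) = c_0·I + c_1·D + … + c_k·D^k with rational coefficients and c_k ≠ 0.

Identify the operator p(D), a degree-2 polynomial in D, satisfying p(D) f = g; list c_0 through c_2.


D^0 f = 4x^4 + (3/2)x^3
D^1 f = 16x^3 + (9/2)x^2
D^2 f = 48x^2 + 9x
matching coefficients of g against c_0 f + c_1 Df + … from the top degree down determines the c_i
solution: c_0 = -1/2, c_1 = 2, c_2 = 1/2

c_0 = -1/2, c_1 = 2, c_2 = 1/2


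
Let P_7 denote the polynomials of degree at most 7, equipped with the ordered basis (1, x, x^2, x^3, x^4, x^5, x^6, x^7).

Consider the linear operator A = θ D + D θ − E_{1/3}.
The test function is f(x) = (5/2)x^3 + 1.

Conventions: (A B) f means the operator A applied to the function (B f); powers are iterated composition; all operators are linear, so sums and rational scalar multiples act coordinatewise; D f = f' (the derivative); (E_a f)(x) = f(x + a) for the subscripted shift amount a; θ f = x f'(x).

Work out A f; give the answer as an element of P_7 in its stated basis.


the image equals g(x) = -(5/2)x^3 + 35x^2 - (5/6)x - 59/54

D f = (15/2)x^2
θ D f = 15x^2
θ f = (15/2)x^3
D θ f = (45/2)x^2
E_{1/3} f = (5/2)x^3 + (5/2)x^2 + (5/6)x + 59/54
(-E_{1/3}) f = -(5/2)x^3 - (5/2)x^2 - (5/6)x - 59/54
(θ D + D θ − E_{1/3}) f = -(5/2)x^3 + 35x^2 - (5/6)x - 59/54


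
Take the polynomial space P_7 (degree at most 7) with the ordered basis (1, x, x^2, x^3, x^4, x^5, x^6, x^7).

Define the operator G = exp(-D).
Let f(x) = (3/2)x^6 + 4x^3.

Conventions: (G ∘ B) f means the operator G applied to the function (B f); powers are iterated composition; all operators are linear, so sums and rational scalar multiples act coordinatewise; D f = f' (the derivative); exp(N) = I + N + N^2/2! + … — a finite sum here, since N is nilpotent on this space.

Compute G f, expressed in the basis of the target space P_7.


order-1 term: -9x^5 - 12x^2
order-2 term: (45/2)x^4 + 12x
order-3 term: -30x^3 - 4
order-4 term: (45/2)x^2
order-5 term: -9x
order-6 term: 3/2
the series for exp(-D) f terminates at order 6
exp(-D) f = (3/2)x^6 - 9x^5 + (45/2)x^4 - 26x^3 + (21/2)x^2 + 3x - 5/2

g(x) = (3/2)x^6 - 9x^5 + (45/2)x^4 - 26x^3 + (21/2)x^2 + 3x - 5/2


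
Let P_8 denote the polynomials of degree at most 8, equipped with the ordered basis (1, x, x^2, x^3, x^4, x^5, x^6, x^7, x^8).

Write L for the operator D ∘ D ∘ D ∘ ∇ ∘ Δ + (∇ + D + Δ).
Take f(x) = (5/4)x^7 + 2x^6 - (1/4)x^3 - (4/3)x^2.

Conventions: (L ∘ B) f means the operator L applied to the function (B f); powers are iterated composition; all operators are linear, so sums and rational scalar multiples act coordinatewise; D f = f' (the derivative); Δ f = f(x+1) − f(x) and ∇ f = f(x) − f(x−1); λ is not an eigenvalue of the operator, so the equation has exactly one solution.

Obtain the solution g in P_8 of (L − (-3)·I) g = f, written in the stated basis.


write g with unknown coordinates in the stated basis and equate coefficients in (L − (-3)·I) g = f
solving from the highest basis element down gives g = (5/12)x^7 - (9/4)x^6 + (27/2)x^5 - (695/9)x^4 + (12197/36)x^3 - (52657/36)x^2 + (198737/54)x - 243745/54
check: L g = (35/4)x^6 - (81/2)x^5 + (695/3)x^4 - (3050/3)x^3 + (17547/4)x^2 - (198737/18)x + 243745/18
so L g − (-3)·g = (5/4)x^7 + 2x^6 - (1/4)x^3 - (4/3)x^2 = f ✓

the result is g(x) = (5/12)x^7 - (9/4)x^6 + (27/2)x^5 - (695/9)x^4 + (12197/36)x^3 - (52657/36)x^2 + (198737/54)x - 243745/54


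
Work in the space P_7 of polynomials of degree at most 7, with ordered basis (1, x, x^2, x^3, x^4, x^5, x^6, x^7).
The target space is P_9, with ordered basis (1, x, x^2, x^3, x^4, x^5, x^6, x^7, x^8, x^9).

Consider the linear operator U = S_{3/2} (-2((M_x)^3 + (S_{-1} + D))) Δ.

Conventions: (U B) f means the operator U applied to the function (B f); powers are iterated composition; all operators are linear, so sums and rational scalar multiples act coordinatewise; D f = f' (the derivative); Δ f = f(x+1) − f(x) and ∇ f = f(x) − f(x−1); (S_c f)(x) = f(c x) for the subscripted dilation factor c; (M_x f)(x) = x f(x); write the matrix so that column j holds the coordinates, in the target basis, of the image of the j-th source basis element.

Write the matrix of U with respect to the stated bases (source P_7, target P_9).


image of 1: 0
image of x: -(27/4)x^3 - 2
image of x^2: -(81/4)x^4 - (27/4)x^3 + 6x - 6
image of x^3: -(729/16)x^5 - (243/8)x^4 - (27/4)x^3 - (27/2)x^2 - 9x - 8
image of x^4: -(729/8)x^6 - (729/8)x^5 - (81/2)x^4 + (81/4)x^3 - 81x^2 - 24x - 10
image of x^5: -(10935/64)x^7 - (3645/16)x^6 - (1215/8)x^5 - (405/4)x^4 - (297/4)x^3 - 180x^2 - 45x - 12
image of x^6: -(19683/64)x^8 - (32805/64)x^7 - (3645/8)x^6 - (2187/16)x^5 - (4131/8)x^4 - (1107/4)x^3 - (675/2)x^2 - 72x - 14
image of x^7: -(137781/256)x^9 - (137781/128)x^8 - (76545/64)x^7 - (15309/16)x^6 - (5103/8)x^5 - (11907/8)x^4 - (1431/2)x^3 - 567x^2 - 105x - 16
each image's coordinates form column j of the matrix

the matrix is [[0, -2, -6, -8, -10, -12, -14, -16]; [0, 0, 6, -9, -24, -45, -72, -105]; [0, 0, 0, -27/2, -81, -180, -675/2, -567]; [0, -27/4, -27/4, -27/4, 81/4, -297/4, -1107/4, -1431/2]; [0, 0, -81/4, -243/8, -81/2, -405/4, -4131/8, -11907/8]; [0, 0, 0, -729/16, -729/8, -1215/8, -2187/16, -5103/8]; [0, 0, 0, 0, -729/8, -3645/16, -3645/8, -15309/16]; [0, 0, 0, 0, 0, -10935/64, -32805/64, -76545/64]; [0, 0, 0, 0, 0, 0, -19683/64, -137781/128]; [0, 0, 0, 0, 0, 0, 0, -137781/256]] (rows listed top to bottom)


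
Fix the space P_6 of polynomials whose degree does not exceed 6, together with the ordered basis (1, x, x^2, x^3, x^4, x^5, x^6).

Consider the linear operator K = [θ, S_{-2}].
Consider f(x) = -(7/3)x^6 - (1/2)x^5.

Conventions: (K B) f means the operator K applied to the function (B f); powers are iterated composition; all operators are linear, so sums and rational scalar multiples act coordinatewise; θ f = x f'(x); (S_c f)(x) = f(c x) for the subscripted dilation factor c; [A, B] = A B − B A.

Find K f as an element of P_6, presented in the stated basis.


S_{-2} f = -(448/3)x^6 + 16x^5
θ S_{-2} f = -896x^6 + 80x^5
θ f = -14x^6 - (5/2)x^5
S_{-2} θ f = -896x^6 + 80x^5
[θ, S_{-2}] f = 0

g(x) = 0


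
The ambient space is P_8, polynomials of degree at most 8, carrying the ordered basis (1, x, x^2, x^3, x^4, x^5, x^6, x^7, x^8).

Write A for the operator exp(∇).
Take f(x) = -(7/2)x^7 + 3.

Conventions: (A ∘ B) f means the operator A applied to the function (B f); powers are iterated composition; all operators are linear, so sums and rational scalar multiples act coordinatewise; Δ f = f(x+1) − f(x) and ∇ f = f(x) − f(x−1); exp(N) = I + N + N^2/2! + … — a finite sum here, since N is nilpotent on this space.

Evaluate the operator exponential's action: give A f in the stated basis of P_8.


order-1 term: -(49/2)x^6 + (147/2)x^5 - (245/2)x^4 + (245/2)x^3 - (147/2)x^2 + (49/2)x - 7/2
order-2 term: -(147/2)x^5 + (735/2)x^4 - (1715/2)x^3 + (2205/2)x^2 - (1519/2)x + 441/2
order-3 term: -(245/2)x^4 + 735x^3 - (3675/2)x^2 + 2205x - 2107/2
order-4 term: -(245/2)x^3 + 735x^2 - (3185/2)x + 1225
order-5 term: -(147/2)x^2 + (735/2)x - 490
order-6 term: -(49/2)x + 147/2
order-7 term: -7/2
the series for exp(∇) f terminates at order 7
exp(∇) f = -(7/2)x^7 - (49/2)x^6 + (245/2)x^4 - (245/2)x^3 - 147x^2 + (441/2)x - 57/2

the result is g(x) = -(7/2)x^7 - (49/2)x^6 + (245/2)x^4 - (245/2)x^3 - 147x^2 + (441/2)x - 57/2


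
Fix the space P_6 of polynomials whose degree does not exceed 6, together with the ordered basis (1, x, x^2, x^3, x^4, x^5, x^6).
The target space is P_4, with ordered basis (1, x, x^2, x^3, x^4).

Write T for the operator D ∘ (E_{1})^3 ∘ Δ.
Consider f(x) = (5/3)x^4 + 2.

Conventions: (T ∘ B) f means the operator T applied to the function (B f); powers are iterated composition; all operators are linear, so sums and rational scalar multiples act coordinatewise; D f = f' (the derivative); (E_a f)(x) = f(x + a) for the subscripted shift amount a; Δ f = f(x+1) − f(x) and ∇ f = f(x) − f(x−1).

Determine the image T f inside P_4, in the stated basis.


Δ f = (20/3)x^3 + 10x^2 + (20/3)x + 5/3
E_{1} Δ f = (20/3)x^3 + 30x^2 + (140/3)x + 25
E_{1} E_{1} Δ f = (20/3)x^3 + 50x^2 + (380/3)x + 325/3
E_{1} E_{1} E_{1} Δ f = (20/3)x^3 + 70x^2 + (740/3)x + 875/3
D (E_{1})^3 Δ f = 20x^2 + 140x + 740/3

the result is g(x) = 20x^2 + 140x + 740/3


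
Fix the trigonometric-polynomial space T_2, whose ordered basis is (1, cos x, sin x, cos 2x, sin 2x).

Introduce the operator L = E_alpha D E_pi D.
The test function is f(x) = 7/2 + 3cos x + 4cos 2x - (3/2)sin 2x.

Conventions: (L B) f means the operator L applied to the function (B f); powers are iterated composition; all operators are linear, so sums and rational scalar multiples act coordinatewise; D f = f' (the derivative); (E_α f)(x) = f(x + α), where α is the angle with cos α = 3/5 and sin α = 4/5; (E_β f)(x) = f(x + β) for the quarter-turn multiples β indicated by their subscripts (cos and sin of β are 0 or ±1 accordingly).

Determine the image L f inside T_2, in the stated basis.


g(x) = (9/5)cos x - (12/5)sin x + (256/25)cos 2x + (342/25)sin 2x

D f = -3sin x - 3cos 2x - 8sin 2x
E_pi D f = 3sin x - 3cos 2x - 8sin 2x
D E_pi D f = 3cos x - 16cos 2x + 6sin 2x
E_alpha D E_pi D f = (9/5)cos x - (12/5)sin x + (256/25)cos 2x + (342/25)sin 2x


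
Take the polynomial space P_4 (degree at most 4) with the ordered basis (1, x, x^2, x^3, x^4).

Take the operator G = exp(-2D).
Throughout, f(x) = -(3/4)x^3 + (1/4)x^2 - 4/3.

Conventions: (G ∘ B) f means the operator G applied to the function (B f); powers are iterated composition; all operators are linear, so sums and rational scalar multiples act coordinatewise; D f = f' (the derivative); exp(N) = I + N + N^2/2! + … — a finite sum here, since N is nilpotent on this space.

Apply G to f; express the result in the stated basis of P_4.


order-1 term: (9/2)x^2 - x
order-2 term: -9x + 1
order-3 term: 6
the series for exp(-2D) f terminates at order 3
exp(-2D) f = -(3/4)x^3 + (19/4)x^2 - 10x + 17/3

g(x) = -(3/4)x^3 + (19/4)x^2 - 10x + 17/3


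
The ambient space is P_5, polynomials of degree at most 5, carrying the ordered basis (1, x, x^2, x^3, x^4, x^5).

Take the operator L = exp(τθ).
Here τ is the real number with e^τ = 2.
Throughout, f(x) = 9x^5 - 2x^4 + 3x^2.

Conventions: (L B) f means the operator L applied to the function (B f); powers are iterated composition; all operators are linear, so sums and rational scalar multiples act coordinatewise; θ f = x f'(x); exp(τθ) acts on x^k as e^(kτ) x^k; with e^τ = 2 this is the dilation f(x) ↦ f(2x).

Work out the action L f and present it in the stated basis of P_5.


exp(τθ) x^k = e^(kτ) x^k; with e^τ = 2 this sends x^k to 2^k x^k
x^2 ↦ 4 x^2
x^4 ↦ 16 x^4
x^5 ↦ 32 x^5
applying this coordinatewise to f: exp(τθ) f = 288x^5 - 32x^4 + 12x^2

the image equals g(x) = 288x^5 - 32x^4 + 12x^2


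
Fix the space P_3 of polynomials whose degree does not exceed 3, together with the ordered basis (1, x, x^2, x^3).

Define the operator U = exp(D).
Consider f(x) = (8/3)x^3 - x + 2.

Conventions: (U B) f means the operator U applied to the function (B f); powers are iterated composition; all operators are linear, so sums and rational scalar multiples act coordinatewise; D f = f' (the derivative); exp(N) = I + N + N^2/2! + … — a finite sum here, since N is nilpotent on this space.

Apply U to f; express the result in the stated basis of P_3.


the image equals g(x) = (8/3)x^3 + 8x^2 + 7x + 11/3

order-1 term: 8x^2 - 1
order-2 term: 8x
order-3 term: 8/3
the series for exp(D) f terminates at order 3
exp(D) f = (8/3)x^3 + 8x^2 + 7x + 11/3


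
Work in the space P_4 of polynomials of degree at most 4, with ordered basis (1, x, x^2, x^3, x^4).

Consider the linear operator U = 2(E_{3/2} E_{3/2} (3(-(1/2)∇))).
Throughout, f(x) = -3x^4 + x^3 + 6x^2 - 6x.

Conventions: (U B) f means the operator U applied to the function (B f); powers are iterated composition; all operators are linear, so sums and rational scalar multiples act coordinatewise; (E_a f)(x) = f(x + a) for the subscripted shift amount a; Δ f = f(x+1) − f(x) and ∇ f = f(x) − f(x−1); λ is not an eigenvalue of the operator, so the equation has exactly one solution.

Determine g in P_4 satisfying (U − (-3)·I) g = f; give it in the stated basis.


the result is g(x) = -x^4 - (11/3)x^3 - 39x^2 - 211x - 1622/3

write g with unknown coordinates in the stated basis and equate coefficients in (U − (-3)·I) g = f
solving from the highest basis element down gives g = -x^4 - (11/3)x^3 - 39x^2 - 211x - 1622/3
check: U g = 12x^3 + 123x^2 + 627x + 1622
so U g − (-3)·g = -3x^4 + x^3 + 6x^2 - 6x = f ✓


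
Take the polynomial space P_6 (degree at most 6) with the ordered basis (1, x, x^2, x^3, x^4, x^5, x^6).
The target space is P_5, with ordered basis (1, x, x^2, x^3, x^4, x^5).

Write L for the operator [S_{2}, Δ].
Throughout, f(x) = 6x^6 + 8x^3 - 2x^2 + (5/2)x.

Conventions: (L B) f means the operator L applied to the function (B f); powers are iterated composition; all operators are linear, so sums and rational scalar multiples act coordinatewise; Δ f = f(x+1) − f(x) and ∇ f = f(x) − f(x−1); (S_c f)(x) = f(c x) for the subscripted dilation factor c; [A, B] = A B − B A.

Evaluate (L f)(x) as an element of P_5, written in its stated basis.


Δ f = 36x^5 + 90x^4 + 120x^3 + 114x^2 + 56x + 29/2
S_{2} Δ f = 1152x^5 + 1440x^4 + 960x^3 + 456x^2 + 112x + 29/2
S_{2} f = 384x^6 + 64x^3 - 8x^2 + 5x
Δ S_{2} f = 2304x^5 + 5760x^4 + 7680x^3 + 5952x^2 + 2480x + 445
[S_{2}, Δ] f = -1152x^5 - 4320x^4 - 6720x^3 - 5496x^2 - 2368x - 861/2

the image equals g(x) = -1152x^5 - 4320x^4 - 6720x^3 - 5496x^2 - 2368x - 861/2


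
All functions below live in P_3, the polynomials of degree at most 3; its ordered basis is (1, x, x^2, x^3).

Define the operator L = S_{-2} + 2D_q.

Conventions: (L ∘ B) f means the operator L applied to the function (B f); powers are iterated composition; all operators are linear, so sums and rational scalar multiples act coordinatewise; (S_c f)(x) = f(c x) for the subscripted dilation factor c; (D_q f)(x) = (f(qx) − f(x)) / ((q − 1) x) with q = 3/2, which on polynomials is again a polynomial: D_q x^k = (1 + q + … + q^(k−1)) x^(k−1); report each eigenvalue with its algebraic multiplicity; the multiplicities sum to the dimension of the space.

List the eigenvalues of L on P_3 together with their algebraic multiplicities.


image of 1: 1
image of x: -2x + 2
image of x^2: 4x^2 + 5x
image of x^3: -8x^3 + (19/2)x^2
the matrix is upper triangular; its diagonal is (1, -2, 4, -8)
for a triangular matrix the eigenvalues are the diagonal entries, with algebraic multiplicity their repetition count

λ = -8 (multiplicity 1), λ = -2 (multiplicity 1), λ = 1 (multiplicity 1), λ = 4 (multiplicity 1)


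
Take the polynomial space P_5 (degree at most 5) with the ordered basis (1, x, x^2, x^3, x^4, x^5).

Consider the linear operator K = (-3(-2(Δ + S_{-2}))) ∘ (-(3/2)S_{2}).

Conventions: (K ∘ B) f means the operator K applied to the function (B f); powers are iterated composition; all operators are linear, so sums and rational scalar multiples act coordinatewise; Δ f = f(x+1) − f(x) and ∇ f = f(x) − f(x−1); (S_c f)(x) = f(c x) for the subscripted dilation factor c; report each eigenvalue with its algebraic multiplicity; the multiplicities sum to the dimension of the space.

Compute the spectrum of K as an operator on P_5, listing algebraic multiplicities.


image of 1: -9
image of x: 36x - 18
image of x^2: -144x^2 - 72x - 36
image of x^3: 576x^3 - 216x^2 - 216x - 72
image of x^4: -2304x^4 - 576x^3 - 864x^2 - 576x - 144
image of x^5: 9216x^5 - 1440x^4 - 2880x^3 - 2880x^2 - 1440x - 288
the matrix is upper triangular; its diagonal is (-9, 36, -144, 576, -2304, 9216)
for a triangular matrix the eigenvalues are the diagonal entries, with algebraic multiplicity their repetition count

λ = -2304 (multiplicity 1), λ = -144 (multiplicity 1), λ = -9 (multiplicity 1), λ = 36 (multiplicity 1), λ = 576 (multiplicity 1), λ = 9216 (multiplicity 1)


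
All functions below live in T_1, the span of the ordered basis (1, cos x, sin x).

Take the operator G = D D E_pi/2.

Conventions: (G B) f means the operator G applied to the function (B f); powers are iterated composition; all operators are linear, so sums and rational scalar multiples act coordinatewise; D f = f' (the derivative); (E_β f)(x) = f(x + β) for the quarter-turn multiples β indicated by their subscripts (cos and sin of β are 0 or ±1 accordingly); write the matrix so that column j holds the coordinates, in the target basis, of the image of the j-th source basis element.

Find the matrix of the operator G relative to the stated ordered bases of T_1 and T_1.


image of 1: 0
image of cos x: sin x
image of sin x: -cos x
each image's coordinates form column j of the matrix

the matrix is [[0, 0, 0]; [0, 0, -1]; [0, 1, 0]] (rows listed top to bottom)
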